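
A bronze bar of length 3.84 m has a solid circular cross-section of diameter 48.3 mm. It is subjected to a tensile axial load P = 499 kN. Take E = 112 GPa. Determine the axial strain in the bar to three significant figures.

0.00243

A = 1832 mm².
σ = N/A = 272.3 MPa; ε = σ/E = 272.3/112000 = 2.432e-03.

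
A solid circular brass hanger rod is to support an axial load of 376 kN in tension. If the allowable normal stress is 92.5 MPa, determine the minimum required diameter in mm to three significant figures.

71.9 mm

Required area A ≥ P/σ_allow = 376000/92.5 = 4065 mm².
For a solid circular section, d ≥ √(4A/π) = 71.94 mm.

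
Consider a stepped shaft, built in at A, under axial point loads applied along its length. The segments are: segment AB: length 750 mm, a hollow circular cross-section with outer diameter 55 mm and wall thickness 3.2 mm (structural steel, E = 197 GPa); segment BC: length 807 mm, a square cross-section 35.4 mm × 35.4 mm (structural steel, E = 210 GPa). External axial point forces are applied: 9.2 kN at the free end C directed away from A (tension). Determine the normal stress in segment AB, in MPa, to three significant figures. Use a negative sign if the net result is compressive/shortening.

17.7 MPa

Internal axial forces (sectioning from the free end, tension +): N_BC = 9.2 kN, N_AB = 9.2 kN.
A_AB = 520.8 mm².
σ_AB = N_AB/A_AB = 9200/520.8 = 17.67 MPa.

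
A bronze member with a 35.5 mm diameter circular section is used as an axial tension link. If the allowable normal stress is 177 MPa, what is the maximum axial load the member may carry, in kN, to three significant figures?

175 kN

A = 989.8 mm².
P_max = σ_allow · A = 177 · 989.8 = 175200 N = 175.2 kN.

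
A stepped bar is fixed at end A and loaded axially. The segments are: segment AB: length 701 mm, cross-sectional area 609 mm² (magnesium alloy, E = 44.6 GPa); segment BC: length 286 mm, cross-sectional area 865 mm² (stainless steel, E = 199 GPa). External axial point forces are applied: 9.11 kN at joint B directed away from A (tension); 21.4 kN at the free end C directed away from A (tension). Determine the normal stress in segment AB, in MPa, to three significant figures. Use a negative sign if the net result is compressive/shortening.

Internal axial forces (sectioning from the free end, tension +): N_BC = 21.4 kN, N_AB = 30.51 kN.
σ_AB = N_AB/A_AB = 30510/609 = 50.1 MPa.

50.1 MPa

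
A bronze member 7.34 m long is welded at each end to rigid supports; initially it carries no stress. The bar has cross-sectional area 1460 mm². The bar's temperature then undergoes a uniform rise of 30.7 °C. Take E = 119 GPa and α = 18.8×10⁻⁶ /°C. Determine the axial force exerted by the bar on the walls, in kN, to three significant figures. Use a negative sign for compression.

-100 kN

Free thermal expansion αLΔT = 18.8e-6 · 7340 · 30.7 = 4.236 mm.
The walls impose strain ε = −(4.236)/7340 = -5.7716e-04; σ = Eε = 119000 · -5.7716e-04 = -68.68 MPa.
Wall reaction R = σ·A = -68.68·1460 = -100300 N = -100.3 kN.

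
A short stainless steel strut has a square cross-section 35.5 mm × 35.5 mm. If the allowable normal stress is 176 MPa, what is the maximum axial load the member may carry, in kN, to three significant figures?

A = 1260 mm².
P_max = σ_allow · A = 176 · 1260 = 221800 N = 221.8 kN.

222 kN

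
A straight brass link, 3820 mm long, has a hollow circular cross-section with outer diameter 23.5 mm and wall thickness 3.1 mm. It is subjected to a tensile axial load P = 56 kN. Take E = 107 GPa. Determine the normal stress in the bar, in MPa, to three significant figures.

A = 198.7 mm².
σ = N/A = 56000/198.7 = 281.9 MPa.

282 MPa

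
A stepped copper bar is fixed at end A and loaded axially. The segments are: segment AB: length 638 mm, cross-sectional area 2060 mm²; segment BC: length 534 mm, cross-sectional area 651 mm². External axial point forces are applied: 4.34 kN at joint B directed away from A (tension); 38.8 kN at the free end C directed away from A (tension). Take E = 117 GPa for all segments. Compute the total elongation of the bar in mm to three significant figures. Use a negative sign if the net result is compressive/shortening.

Internal axial forces (sectioning from the free end, tension +): N_BC = 38.8 kN, N_AB = 43.14 kN.
δ_AB = 43140·638/(2060·117000) = 0.1142 mm
δ_BC = 38800·534/(651·117000) = 0.272 mm
δ = Σδ_i = 0.3862 mm.

0.386 mm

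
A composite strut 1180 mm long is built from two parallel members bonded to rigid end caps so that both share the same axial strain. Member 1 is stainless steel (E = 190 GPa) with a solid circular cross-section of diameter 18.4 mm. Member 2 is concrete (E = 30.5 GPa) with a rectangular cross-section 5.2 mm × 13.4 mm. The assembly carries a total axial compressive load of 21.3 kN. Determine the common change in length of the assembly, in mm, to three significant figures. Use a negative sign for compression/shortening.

A_1 = 265.9 mm².
A_2 = 69.68 mm².
Equal strain + equilibrium ⇒ each member carries load in proportion to AE: A₁E₁ = 50520000 N, A₂E₂ = 2125000 N, ΣAE = 52650000 N.
δ = PL/ΣAE = -21300·1180/52650000 = -0.4774 mm.

-0.477 mm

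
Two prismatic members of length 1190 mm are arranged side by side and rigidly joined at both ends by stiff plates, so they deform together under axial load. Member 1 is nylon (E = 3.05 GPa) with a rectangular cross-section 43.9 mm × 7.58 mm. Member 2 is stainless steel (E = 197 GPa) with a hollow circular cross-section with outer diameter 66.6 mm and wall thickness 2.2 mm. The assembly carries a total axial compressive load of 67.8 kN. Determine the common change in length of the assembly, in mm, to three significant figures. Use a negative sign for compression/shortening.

-0.910 mm

A_1 = 332.8 mm².
A_2 = 445.1 mm².
Equal strain + equilibrium ⇒ each member carries load in proportion to AE: A₁E₁ = 1015000 N, A₂E₂ = 87680000 N, ΣAE = 88700000 N.
δ = PL/ΣAE = -67800·1190/88700000 = -0.9096 mm.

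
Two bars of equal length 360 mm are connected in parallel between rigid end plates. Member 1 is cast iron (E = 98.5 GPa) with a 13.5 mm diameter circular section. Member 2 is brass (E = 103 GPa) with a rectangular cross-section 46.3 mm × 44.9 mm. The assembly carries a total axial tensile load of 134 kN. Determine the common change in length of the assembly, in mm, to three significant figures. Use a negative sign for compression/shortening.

0.211 mm

A_1 = 143.1 mm².
A_2 = 2079 mm².
Equal strain + equilibrium ⇒ each member carries load in proportion to AE: A₁E₁ = 14100000 N, A₂E₂ = 214100000 N, ΣAE = 228200000 N.
δ = PL/ΣAE = 134000·360/228200000 = 0.2114 mm.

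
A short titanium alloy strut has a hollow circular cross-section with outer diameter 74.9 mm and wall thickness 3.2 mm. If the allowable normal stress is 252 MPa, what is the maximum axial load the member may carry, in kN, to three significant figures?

182 kN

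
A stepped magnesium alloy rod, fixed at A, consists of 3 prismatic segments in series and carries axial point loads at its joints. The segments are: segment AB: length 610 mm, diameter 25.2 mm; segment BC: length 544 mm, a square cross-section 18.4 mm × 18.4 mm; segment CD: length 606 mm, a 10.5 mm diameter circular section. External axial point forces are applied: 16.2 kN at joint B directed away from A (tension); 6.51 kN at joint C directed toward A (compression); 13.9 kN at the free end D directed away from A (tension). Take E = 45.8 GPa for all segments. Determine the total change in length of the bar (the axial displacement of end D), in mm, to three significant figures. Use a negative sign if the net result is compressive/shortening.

3.01 mm

Internal axial forces (sectioning from the free end, tension +): N_CD = 13.9 kN, N_BC = 7.39 kN, N_AB = 23.59 kN.
A_AB = 498.8 mm².
A_BC = 338.6 mm².
A_CD = 86.59 mm².
δ_AB = 23590·610/(498.8·45800) = 0.6299 mm
δ_BC = 7390·544/(338.6·45800) = 0.2593 mm
δ_CD = 13900·606/(86.59·45800) = 2.124 mm
δ = Σδ_i = 3.013 mm.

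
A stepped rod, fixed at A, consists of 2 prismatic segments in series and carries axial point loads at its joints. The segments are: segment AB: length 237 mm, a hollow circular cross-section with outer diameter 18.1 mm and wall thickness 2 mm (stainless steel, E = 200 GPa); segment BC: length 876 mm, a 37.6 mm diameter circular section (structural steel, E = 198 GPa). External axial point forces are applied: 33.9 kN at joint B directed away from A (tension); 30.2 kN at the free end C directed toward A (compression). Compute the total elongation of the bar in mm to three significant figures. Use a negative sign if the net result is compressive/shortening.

-0.0770 mm

Internal axial forces (sectioning from the free end, tension +): N_BC = -30.2 kN, N_AB = 3.7 kN.
A_AB = 101.2 mm².
A_BC = 1110 mm².
δ_AB = 3700·237/(101.2·200000) = 0.04334 mm
δ_BC = -30200·876/(1110·198000) = -0.1203 mm
δ = Σδ_i = -0.07699 mm.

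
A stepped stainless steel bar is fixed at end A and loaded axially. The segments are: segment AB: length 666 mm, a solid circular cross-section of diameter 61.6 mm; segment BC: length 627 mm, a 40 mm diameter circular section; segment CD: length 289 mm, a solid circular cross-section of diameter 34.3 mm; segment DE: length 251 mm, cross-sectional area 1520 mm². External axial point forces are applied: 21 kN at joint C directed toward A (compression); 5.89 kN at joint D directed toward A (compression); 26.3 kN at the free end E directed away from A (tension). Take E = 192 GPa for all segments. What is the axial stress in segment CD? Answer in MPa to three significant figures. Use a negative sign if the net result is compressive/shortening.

22.1 MPa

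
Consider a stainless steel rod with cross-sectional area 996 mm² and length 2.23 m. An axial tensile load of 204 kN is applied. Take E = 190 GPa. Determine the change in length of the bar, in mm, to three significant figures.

2.40 mm

δ_mech = NL/(AE) = 204000·2230/(996·190000) = 2.404 mm.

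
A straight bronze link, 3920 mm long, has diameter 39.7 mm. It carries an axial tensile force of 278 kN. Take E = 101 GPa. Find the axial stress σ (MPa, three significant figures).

A = 1238 mm².
σ = N/A = 278000/1238 = 224.6 MPa.

225 MPa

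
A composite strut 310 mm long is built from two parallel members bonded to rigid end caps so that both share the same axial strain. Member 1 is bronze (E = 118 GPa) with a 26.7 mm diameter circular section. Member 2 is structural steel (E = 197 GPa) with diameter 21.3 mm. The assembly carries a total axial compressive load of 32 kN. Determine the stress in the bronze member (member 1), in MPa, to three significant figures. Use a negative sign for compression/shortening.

-27.7 MPa

A_1 = 559.9 mm².
A_2 = 356.3 mm².
Equal strain + equilibrium ⇒ each member carries load in proportion to AE: A₁E₁ = 66070000 N, A₂E₂ = 70200000 N, ΣAE = 136300000 N.
σ₁ = P·E₁/ΣAE = -32000·118000/136300000 = -27.71 MPa.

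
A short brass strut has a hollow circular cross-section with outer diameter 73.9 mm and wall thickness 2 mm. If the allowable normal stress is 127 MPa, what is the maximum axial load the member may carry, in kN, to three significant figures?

57.4 kN

A = 451.8 mm².
P_max = σ_allow · A = 127 · 451.8 = 57370 N = 57.37 kN.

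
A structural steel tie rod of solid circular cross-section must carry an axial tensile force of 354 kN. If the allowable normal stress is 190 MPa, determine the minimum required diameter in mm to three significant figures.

48.7 mm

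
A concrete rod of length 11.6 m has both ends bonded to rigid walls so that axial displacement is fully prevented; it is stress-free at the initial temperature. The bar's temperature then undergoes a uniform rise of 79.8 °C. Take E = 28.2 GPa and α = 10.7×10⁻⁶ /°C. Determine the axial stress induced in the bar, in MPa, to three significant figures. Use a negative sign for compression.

Free thermal expansion αLΔT = 10.7e-6 · 11600 · 79.8 = 9.905 mm.
The walls impose strain ε = −(9.905)/11600 = -8.5386e-04; σ = Eε = 28200 · -8.5386e-04 = -24.08 MPa.

-24.1 MPa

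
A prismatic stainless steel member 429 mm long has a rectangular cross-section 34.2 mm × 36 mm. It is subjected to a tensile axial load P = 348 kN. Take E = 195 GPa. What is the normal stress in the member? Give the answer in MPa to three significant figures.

A = 1231 mm².
σ = N/A = 348000/1231 = 282.7 MPa.

283 MPa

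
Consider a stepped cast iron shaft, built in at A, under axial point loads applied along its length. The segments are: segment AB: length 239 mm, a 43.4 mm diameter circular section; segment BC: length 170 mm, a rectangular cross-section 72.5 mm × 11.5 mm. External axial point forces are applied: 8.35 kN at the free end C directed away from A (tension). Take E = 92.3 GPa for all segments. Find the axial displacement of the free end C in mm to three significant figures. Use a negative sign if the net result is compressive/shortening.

0.0331 mm

Internal axial forces (sectioning from the free end, tension +): N_BC = 8.35 kN, N_AB = 8.35 kN.
A_AB = 1479 mm².
A_BC = 833.8 mm².
δ_AB = 8350·239/(1479·92300) = 0.01462 mm
δ_BC = 8350·170/(833.8·92300) = 0.01845 mm
δ = Σδ_i = 0.03306 mm.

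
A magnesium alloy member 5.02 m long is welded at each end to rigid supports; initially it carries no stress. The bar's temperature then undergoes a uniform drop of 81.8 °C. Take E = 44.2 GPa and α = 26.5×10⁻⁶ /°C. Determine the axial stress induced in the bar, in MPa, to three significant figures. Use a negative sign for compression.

95.8 MPa

Free thermal expansion αLΔT = 26.5e-6 · 5020 · -81.8 = -10.88 mm.
The walls impose strain ε = −(-10.88)/5020 = 2.1677e-03; σ = Eε = 44200 · 2.1677e-03 = 95.81 MPa.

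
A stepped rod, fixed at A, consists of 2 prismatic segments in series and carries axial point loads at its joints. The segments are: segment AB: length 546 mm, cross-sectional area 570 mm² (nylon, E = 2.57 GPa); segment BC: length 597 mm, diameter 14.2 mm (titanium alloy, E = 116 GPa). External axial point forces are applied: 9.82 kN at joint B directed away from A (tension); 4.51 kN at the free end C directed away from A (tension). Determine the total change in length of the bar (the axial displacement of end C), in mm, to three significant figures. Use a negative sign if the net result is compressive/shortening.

Internal axial forces (sectioning from the free end, tension +): N_BC = 4.51 kN, N_AB = 14.33 kN.
A_BC = 158.4 mm².
δ_AB = 14330·546/(570·2570) = 5.341 mm
δ_BC = 4510·597/(158.4·116000) = 0.1466 mm
δ = Σδ_i = 5.488 mm.

5.49 mm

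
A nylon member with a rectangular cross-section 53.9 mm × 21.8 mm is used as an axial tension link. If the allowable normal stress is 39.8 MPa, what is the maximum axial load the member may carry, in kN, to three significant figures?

46.8 kN

A = 1175 mm².
P_max = σ_allow · A = 39.8 · 1175 = 46770 N = 46.77 kN.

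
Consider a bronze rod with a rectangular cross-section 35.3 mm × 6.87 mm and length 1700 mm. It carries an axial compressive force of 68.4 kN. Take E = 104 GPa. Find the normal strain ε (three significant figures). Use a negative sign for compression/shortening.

-0.00271

A = 242.5 mm².
σ = N/A = -282 MPa; ε = σ/E = -282/104000 = -2.712e-03.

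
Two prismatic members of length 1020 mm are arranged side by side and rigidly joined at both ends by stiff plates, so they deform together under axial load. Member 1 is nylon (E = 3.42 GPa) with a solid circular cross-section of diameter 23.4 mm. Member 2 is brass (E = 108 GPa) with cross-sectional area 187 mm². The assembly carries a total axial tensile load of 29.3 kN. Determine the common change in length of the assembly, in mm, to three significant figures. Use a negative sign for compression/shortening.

A_1 = 430.1 mm².
Equal strain + equilibrium ⇒ each member carries load in proportion to AE: A₁E₁ = 1471000 N, A₂E₂ = 20200000 N, ΣAE = 21670000 N.
δ = PL/ΣAE = 29300·1020/21670000 = 1.379 mm.

1.38 mm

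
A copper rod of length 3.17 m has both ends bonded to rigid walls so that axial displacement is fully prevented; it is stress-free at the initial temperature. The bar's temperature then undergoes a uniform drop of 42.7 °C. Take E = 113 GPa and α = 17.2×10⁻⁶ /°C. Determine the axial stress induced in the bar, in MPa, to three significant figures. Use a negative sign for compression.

83.0 MPa

Free thermal expansion αLΔT = 17.2e-6 · 3170 · -42.7 = -2.328 mm.
The walls impose strain ε = −(-2.328)/3170 = 7.3444e-04; σ = Eε = 113000 · 7.3444e-04 = 82.99 MPa.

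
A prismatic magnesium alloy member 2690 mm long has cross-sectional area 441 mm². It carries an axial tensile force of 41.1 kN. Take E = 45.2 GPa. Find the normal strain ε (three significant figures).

0.00206

σ = N/A = 93.2 MPa; ε = σ/E = 93.2/45200 = 2.062e-03.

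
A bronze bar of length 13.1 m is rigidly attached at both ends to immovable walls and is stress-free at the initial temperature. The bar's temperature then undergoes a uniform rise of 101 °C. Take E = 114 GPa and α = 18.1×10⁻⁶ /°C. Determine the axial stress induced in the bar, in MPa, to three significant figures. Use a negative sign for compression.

Free thermal expansion αLΔT = 18.1e-6 · 13100 · 101 = 23.95 mm.
The walls impose strain ε = −(23.95)/13100 = -1.8281e-03; σ = Eε = 114000 · -1.8281e-03 = -208.4 MPa.

-208 MPa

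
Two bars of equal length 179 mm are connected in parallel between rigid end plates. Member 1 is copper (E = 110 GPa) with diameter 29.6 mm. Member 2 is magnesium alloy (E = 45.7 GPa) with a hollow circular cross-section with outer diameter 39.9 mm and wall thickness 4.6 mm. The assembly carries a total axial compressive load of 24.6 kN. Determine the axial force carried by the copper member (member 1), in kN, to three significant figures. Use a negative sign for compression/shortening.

-18.8 kN

A_1 = 688.1 mm².
A_2 = 510.1 mm².
Equal strain + equilibrium ⇒ each member carries load in proportion to AE: A₁E₁ = 75690000 N, A₂E₂ = 23310000 N, ΣAE = 99010000 N.
F₁ = P·A₁E₁/ΣAE = -24600·75690000/99010000 = -18810 N.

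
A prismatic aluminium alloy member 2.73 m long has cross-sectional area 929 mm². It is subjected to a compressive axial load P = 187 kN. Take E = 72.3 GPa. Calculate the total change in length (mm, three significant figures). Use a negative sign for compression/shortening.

δ_mech = NL/(AE) = -187000·2730/(929·72300) = -7.601 mm.

-7.60 mm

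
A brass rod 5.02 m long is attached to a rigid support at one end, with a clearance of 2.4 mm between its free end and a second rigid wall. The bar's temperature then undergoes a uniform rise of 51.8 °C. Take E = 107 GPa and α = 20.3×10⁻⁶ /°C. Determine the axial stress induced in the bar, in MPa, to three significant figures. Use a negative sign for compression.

Free thermal expansion αLΔT = 20.3e-6 · 5020 · 51.8 = 5.279 mm.
The walls engage after the gap closes; constrained expansion = 5.279 − 2.4 = 2.879 mm.
The walls impose strain ε = −(2.879)/5020 = -5.7345e-04; σ = Eε = 107000 · -5.7345e-04 = -61.36 MPa.

-61.4 MPa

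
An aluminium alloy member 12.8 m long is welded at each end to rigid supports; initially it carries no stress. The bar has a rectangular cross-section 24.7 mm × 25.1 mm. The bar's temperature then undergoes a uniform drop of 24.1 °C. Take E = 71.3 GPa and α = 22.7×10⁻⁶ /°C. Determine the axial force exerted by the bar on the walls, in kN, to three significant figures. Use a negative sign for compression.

24.2 kN

Free thermal expansion αLΔT = 22.7e-6 · 12800 · -24.1 = -7.002 mm.
The walls impose strain ε = −(-7.002)/12800 = 5.4707e-04; σ = Eε = 71300 · 5.4707e-04 = 39.01 MPa.
Wall reaction R = σ·A = 39.01·620 = 24180 N = 24.18 kN.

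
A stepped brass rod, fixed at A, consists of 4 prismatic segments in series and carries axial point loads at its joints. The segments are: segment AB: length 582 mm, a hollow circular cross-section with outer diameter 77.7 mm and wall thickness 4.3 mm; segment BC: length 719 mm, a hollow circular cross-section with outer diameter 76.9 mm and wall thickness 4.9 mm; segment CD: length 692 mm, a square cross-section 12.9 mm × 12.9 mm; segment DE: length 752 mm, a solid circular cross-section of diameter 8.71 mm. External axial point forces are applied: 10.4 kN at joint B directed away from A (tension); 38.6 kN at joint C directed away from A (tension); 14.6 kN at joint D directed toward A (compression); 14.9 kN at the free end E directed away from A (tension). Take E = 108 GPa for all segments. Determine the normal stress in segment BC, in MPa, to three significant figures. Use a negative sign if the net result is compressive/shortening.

35.1 MPa

Internal axial forces (sectioning from the free end, tension +): N_DE = 14.9 kN, N_CD = 0.3 kN, N_BC = 38.9 kN, N_AB = 49.3 kN.
A_BC = 1108 mm².
σ_BC = N_BC/A_BC = 38900/1108 = 35.1 MPa.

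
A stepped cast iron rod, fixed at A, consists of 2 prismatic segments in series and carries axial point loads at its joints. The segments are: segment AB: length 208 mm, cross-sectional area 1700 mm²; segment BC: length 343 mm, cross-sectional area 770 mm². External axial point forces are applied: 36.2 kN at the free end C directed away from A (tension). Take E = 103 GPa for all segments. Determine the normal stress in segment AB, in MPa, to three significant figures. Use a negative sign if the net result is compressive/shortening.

Internal axial forces (sectioning from the free end, tension +): N_BC = 36.2 kN, N_AB = 36.2 kN.
σ_AB = N_AB/A_AB = 36200/1700 = 21.29 MPa.

21.3 MPa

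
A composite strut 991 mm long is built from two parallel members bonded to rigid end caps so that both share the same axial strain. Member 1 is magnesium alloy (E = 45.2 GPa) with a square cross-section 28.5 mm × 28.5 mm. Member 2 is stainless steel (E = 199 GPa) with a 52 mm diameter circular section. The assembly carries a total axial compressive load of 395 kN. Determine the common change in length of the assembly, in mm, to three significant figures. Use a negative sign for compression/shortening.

A_1 = 812.2 mm².
A_2 = 2124 mm².
Equal strain + equilibrium ⇒ each member carries load in proportion to AE: A₁E₁ = 36710000 N, A₂E₂ = 422600000 N, ΣAE = 459300000 N.
δ = PL/ΣAE = -395000·991/459300000 = -0.8522 mm.

-0.852 mm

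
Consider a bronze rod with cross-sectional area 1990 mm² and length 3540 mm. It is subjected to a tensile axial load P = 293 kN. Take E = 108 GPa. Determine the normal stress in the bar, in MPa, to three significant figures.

σ = N/A = 293000/1990 = 147.2 MPa.

147 MPa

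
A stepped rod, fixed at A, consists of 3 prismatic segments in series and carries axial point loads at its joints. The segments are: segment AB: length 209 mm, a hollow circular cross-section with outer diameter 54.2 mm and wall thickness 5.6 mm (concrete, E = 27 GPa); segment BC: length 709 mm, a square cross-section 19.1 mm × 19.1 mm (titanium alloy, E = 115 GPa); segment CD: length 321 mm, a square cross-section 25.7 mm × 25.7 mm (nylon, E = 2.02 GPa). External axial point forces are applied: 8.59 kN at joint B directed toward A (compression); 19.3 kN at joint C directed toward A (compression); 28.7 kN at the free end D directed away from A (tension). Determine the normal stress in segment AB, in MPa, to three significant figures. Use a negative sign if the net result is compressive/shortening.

0.947 MPa

Internal axial forces (sectioning from the free end, tension +): N_CD = 28.7 kN, N_BC = 9.4 kN, N_AB = 0.81 kN.
A_AB = 855 mm².
σ_AB = N_AB/A_AB = 810/855 = 0.9474 MPa.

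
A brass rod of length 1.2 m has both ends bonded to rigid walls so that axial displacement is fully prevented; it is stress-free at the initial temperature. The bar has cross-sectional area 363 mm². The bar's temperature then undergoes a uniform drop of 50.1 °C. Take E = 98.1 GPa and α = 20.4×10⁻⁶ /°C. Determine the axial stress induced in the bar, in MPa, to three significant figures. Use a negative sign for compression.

100 MPa

Free thermal expansion αLΔT = 20.4e-6 · 1200 · -50.1 = -1.226 mm.
The walls impose strain ε = −(-1.226)/1200 = 1.0220e-03; σ = Eε = 98100 · 1.0220e-03 = 100.3 MPa.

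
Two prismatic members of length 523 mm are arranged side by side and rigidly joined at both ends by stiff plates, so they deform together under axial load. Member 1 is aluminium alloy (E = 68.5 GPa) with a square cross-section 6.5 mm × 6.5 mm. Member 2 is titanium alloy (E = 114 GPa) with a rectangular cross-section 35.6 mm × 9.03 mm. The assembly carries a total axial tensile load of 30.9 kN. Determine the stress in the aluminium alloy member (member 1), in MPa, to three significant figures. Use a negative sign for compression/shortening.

53.5 MPa

A_1 = 42.25 mm².
A_2 = 321.5 mm².
Equal strain + equilibrium ⇒ each member carries load in proportion to AE: A₁E₁ = 2894000 N, A₂E₂ = 36650000 N, ΣAE = 39540000 N.
σ₁ = P·E₁/ΣAE = 30900·68500/39540000 = 53.53 MPa.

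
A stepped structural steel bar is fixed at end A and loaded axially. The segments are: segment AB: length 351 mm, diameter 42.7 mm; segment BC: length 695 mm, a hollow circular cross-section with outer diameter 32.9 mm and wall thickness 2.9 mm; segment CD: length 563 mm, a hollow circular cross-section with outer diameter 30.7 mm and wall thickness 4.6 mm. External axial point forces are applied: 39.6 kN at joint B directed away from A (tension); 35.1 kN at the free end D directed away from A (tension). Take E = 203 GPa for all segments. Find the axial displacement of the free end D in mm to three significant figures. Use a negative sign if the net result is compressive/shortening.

Internal axial forces (sectioning from the free end, tension +): N_CD = 35.1 kN, N_BC = 35.1 kN, N_AB = 74.7 kN.
A_AB = 1432 mm².
A_BC = 273.3 mm².
A_CD = 377.2 mm².
δ_AB = 74700·351/(1432·203000) = 0.0902 mm
δ_BC = 35100·695/(273.3·203000) = 0.4397 mm
δ_CD = 35100·563/(377.2·203000) = 0.2581 mm
δ = Σδ_i = 0.788 mm.

0.788 mm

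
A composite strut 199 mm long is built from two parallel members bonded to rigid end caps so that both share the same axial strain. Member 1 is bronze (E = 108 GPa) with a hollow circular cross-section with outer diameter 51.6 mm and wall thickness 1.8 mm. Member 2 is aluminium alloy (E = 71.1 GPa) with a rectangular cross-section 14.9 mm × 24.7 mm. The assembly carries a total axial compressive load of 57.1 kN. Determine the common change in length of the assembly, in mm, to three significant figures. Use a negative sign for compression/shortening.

-0.201 mm

A_1 = 281.6 mm².
A_2 = 368 mm².
Equal strain + equilibrium ⇒ each member carries load in proportion to AE: A₁E₁ = 30410000 N, A₂E₂ = 26170000 N, ΣAE = 56580000 N.
δ = PL/ΣAE = -57100·199/56580000 = -0.2008 mm.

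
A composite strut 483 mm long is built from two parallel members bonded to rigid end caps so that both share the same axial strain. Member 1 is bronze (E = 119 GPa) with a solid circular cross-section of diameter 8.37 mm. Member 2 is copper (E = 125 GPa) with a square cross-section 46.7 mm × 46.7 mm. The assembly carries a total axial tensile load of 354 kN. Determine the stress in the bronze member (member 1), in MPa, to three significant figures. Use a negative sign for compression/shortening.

A_1 = 55.02 mm².
A_2 = 2181 mm².
Equal strain + equilibrium ⇒ each member carries load in proportion to AE: A₁E₁ = 6548000 N, A₂E₂ = 272600000 N, ΣAE = 279200000 N.
σ₁ = P·E₁/ΣAE = 354000·119000/279200000 = 150.9 MPa.

151 MPa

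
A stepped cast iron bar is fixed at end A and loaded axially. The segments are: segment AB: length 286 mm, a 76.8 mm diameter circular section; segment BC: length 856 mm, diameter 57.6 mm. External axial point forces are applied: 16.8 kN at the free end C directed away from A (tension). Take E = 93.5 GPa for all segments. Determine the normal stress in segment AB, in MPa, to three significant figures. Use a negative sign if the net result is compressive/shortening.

Internal axial forces (sectioning from the free end, tension +): N_BC = 16.8 kN, N_AB = 16.8 kN.
A_AB = 4632 mm².
σ_AB = N_AB/A_AB = 16800/4632 = 3.627 MPa.

3.63 MPa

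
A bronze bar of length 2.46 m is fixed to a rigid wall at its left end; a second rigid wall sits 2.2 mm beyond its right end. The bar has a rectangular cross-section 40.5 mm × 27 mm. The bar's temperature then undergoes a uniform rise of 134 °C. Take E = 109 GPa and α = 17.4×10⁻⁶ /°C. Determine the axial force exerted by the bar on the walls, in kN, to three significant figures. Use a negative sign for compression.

-171 kN

Free thermal expansion αLΔT = 17.4e-6 · 2460 · 134 = 5.736 mm.
The walls engage after the gap closes; constrained expansion = 5.736 − 2.2 = 3.536 mm.
The walls impose strain ε = −(3.536)/2460 = -1.4373e-03; σ = Eε = 109000 · -1.4373e-03 = -156.7 MPa.
Wall reaction R = σ·A = -156.7·1094 = -171300 N = -171.3 kN.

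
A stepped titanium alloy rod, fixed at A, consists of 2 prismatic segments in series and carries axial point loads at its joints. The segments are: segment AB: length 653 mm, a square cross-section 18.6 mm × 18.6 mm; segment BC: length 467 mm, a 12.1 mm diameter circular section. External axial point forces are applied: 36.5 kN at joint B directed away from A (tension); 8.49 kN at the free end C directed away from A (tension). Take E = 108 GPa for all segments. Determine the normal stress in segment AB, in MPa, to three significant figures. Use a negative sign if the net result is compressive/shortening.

130 MPa

Internal axial forces (sectioning from the free end, tension +): N_BC = 8.49 kN, N_AB = 44.99 kN.
A_AB = 346 mm².
σ_AB = N_AB/A_AB = 44990/346 = 130 MPa.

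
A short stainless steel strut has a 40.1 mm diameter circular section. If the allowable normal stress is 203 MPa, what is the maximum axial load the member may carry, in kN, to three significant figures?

256 kN

A = 1263 mm².
P_max = σ_allow · A = 203 · 1263 = 256400 N = 256.4 kN.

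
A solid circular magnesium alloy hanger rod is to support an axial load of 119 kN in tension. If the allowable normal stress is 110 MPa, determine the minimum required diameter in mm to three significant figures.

37.1 mm

Required area A ≥ P/σ_allow = 119000/110 = 1082 mm².
For a solid circular section, d ≥ √(4A/π) = 37.11 mm.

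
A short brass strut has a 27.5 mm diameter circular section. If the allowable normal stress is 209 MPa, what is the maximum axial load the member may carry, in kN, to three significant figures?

124 kN

A = 594 mm².
P_max = σ_allow · A = 209 · 594 = 124100 N = 124.1 kN.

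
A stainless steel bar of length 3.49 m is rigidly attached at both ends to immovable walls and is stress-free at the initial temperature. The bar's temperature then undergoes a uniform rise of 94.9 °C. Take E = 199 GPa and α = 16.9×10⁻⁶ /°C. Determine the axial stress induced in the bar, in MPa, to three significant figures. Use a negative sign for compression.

Free thermal expansion αLΔT = 16.9e-6 · 3490 · 94.9 = 5.597 mm.
The walls impose strain ε = −(5.597)/3490 = -1.6038e-03; σ = Eε = 199000 · -1.6038e-03 = -319.2 MPa.

-319 MPa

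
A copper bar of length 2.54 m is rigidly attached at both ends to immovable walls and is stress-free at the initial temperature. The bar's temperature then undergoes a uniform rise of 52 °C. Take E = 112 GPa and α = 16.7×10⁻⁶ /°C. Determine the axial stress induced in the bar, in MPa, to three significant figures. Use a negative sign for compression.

-97.3 MPa

Free thermal expansion αLΔT = 16.7e-6 · 2540 · 52 = 2.206 mm.
The walls impose strain ε = −(2.206)/2540 = -8.6840e-04; σ = Eε = 112000 · -8.6840e-04 = -97.26 MPa.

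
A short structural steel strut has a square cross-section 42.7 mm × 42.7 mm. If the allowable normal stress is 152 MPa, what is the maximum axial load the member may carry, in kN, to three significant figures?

A = 1823 mm².
P_max = σ_allow · A = 152 · 1823 = 277100 N = 277.1 kN.

277 kN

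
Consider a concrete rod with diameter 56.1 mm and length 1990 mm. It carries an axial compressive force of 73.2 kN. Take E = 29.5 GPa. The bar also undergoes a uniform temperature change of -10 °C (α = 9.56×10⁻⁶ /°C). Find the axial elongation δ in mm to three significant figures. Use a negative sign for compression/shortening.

-2.19 mm

A = 2472 mm².
δ_mech = NL/(AE) = -73200·1990/(2472·29500) = -1.998 mm.
δ_thermal = αLΔT = 9.56e-6·1990·-10 = -0.1902 mm.
δ = δ_mech + δ_thermal = -2.188 mm.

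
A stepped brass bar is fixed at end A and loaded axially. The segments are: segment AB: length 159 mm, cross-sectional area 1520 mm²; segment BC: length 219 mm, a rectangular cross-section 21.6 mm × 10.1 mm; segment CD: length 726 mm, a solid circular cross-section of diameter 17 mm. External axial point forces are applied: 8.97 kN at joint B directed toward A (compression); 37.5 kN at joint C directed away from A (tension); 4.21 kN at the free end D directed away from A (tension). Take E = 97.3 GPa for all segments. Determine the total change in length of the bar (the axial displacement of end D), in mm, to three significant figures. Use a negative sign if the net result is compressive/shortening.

0.604 mm

Internal axial forces (sectioning from the free end, tension +): N_CD = 4.21 kN, N_BC = 41.71 kN, N_AB = 32.74 kN.
A_BC = 218.2 mm².
A_CD = 227 mm².
δ_AB = 32740·159/(1520·97300) = 0.0352 mm
δ_BC = 41710·219/(218.2·97300) = 0.4303 mm
δ_CD = 4210·726/(227·97300) = 0.1384 mm
δ = Σδ_i = 0.6039 mm.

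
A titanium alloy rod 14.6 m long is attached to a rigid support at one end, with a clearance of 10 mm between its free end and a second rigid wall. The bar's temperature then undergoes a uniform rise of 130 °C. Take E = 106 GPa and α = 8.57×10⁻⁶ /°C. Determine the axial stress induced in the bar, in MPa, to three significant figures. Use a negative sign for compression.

-45.5 MPa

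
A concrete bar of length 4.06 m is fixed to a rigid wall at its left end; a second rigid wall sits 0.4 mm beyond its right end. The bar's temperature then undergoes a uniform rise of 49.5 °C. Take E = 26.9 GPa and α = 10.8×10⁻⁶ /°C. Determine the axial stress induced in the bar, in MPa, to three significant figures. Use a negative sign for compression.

-11.7 MPa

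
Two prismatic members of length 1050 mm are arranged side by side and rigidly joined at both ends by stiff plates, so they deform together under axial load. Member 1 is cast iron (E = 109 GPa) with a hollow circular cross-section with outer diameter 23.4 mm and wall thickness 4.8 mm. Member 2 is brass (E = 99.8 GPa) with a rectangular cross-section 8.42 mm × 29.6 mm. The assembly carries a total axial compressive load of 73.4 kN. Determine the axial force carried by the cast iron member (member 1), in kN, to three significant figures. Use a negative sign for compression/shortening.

-40.5 kN

A_1 = 280.5 mm².
A_2 = 249.2 mm².
Equal strain + equilibrium ⇒ each member carries load in proportion to AE: A₁E₁ = 30570000 N, A₂E₂ = 24870000 N, ΣAE = 55450000 N.
F₁ = P·A₁E₁/ΣAE = -73400·30570000/55450000 = -40470 N.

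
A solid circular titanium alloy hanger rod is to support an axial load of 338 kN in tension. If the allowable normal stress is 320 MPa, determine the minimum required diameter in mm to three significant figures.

Required area A ≥ P/σ_allow = 338000/320 = 1056 mm².
For a solid circular section, d ≥ √(4A/π) = 36.67 mm.

36.7 mm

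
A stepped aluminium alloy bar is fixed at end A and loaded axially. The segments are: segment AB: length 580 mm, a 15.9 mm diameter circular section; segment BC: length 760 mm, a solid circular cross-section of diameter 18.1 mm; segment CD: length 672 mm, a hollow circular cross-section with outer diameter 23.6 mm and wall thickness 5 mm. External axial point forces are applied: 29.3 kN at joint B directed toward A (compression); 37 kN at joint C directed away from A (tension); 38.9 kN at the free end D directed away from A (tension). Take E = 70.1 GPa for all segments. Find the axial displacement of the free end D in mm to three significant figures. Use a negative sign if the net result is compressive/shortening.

6.42 mm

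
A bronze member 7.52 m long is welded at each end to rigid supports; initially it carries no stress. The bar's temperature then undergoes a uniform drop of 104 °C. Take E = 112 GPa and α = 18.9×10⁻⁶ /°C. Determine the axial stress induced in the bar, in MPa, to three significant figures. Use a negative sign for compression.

220 MPa

Free thermal expansion αLΔT = 18.9e-6 · 7520 · -104 = -14.78 mm.
The walls impose strain ε = −(-14.78)/7520 = 1.9656e-03; σ = Eε = 112000 · 1.9656e-03 = 220.1 MPa.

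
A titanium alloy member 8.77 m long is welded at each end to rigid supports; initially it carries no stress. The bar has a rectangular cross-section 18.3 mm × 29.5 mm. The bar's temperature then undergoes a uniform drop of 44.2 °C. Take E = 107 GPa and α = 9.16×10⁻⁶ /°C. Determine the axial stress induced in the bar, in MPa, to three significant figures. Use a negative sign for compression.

Free thermal expansion αLΔT = 9.16e-6 · 8770 · -44.2 = -3.551 mm.
The walls impose strain ε = −(-3.551)/8770 = 4.0487e-04; σ = Eε = 107000 · 4.0487e-04 = 43.32 MPa.

43.3 MPa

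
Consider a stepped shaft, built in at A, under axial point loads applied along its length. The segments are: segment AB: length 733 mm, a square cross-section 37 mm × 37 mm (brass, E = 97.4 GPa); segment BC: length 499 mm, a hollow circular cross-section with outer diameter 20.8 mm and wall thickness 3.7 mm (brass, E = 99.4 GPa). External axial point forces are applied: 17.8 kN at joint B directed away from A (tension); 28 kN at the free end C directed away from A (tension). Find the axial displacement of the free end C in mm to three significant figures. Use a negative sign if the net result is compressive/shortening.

0.959 mm

Internal axial forces (sectioning from the free end, tension +): N_BC = 28 kN, N_AB = 45.8 kN.
A_AB = 1369 mm².
A_BC = 198.8 mm².
δ_AB = 45800·733/(1369·97400) = 0.2518 mm
δ_BC = 28000·499/(198.8·99400) = 0.7072 mm
δ = Σδ_i = 0.9589 mm.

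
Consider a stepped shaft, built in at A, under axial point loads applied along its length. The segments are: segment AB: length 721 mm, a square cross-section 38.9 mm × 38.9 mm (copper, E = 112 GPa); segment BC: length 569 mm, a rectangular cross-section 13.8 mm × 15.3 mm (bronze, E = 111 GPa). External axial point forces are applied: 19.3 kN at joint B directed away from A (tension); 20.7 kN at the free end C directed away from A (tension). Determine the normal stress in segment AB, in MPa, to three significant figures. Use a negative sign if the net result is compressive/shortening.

26.4 MPa

Internal axial forces (sectioning from the free end, tension +): N_BC = 20.7 kN, N_AB = 40 kN.
A_AB = 1513 mm².
σ_AB = N_AB/A_AB = 40000/1513 = 26.43 MPa.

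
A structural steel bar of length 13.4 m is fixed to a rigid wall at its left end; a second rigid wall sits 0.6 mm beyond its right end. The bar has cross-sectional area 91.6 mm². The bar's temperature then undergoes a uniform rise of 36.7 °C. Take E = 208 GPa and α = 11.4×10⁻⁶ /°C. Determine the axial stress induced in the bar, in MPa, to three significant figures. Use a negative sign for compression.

-77.7 MPa

Free thermal expansion αLΔT = 11.4e-6 · 13400 · 36.7 = 5.606 mm.
The walls engage after the gap closes; constrained expansion = 5.606 − 0.6 = 5.006 mm.
The walls impose strain ε = −(5.006)/13400 = -3.7360e-04; σ = Eε = 208000 · -3.7360e-04 = -77.71 MPa.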